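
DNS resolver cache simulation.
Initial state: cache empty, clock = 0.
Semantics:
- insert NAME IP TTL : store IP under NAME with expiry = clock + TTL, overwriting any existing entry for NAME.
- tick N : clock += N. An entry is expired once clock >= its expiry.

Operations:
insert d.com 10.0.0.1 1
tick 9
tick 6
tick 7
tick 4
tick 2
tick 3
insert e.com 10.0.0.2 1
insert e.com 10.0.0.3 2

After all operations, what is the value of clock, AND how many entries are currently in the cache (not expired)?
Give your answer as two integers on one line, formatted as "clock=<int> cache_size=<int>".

Op 1: insert d.com -> 10.0.0.1 (expiry=0+1=1). clock=0
Op 2: tick 9 -> clock=9. purged={d.com}
Op 3: tick 6 -> clock=15.
Op 4: tick 7 -> clock=22.
Op 5: tick 4 -> clock=26.
Op 6: tick 2 -> clock=28.
Op 7: tick 3 -> clock=31.
Op 8: insert e.com -> 10.0.0.2 (expiry=31+1=32). clock=31
Op 9: insert e.com -> 10.0.0.3 (expiry=31+2=33). clock=31
Final clock = 31
Final cache (unexpired): {e.com} -> size=1

Answer: clock=31 cache_size=1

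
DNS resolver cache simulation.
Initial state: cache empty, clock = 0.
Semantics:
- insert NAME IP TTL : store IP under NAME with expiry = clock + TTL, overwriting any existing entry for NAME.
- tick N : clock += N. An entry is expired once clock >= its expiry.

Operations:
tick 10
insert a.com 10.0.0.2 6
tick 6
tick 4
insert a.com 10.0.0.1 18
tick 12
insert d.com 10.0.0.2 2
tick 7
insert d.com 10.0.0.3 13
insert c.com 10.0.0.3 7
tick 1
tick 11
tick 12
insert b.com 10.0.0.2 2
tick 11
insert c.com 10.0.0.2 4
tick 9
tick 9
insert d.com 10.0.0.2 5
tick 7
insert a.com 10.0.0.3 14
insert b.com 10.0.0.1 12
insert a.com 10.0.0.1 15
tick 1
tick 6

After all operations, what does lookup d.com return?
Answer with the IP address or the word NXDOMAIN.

Op 1: tick 10 -> clock=10.
Op 2: insert a.com -> 10.0.0.2 (expiry=10+6=16). clock=10
Op 3: tick 6 -> clock=16. purged={a.com}
Op 4: tick 4 -> clock=20.
Op 5: insert a.com -> 10.0.0.1 (expiry=20+18=38). clock=20
Op 6: tick 12 -> clock=32.
Op 7: insert d.com -> 10.0.0.2 (expiry=32+2=34). clock=32
Op 8: tick 7 -> clock=39. purged={a.com,d.com}
Op 9: insert d.com -> 10.0.0.3 (expiry=39+13=52). clock=39
Op 10: insert c.com -> 10.0.0.3 (expiry=39+7=46). clock=39
Op 11: tick 1 -> clock=40.
Op 12: tick 11 -> clock=51. purged={c.com}
Op 13: tick 12 -> clock=63. purged={d.com}
Op 14: insert b.com -> 10.0.0.2 (expiry=63+2=65). clock=63
Op 15: tick 11 -> clock=74. purged={b.com}
Op 16: insert c.com -> 10.0.0.2 (expiry=74+4=78). clock=74
Op 17: tick 9 -> clock=83. purged={c.com}
Op 18: tick 9 -> clock=92.
Op 19: insert d.com -> 10.0.0.2 (expiry=92+5=97). clock=92
Op 20: tick 7 -> clock=99. purged={d.com}
Op 21: insert a.com -> 10.0.0.3 (expiry=99+14=113). clock=99
Op 22: insert b.com -> 10.0.0.1 (expiry=99+12=111). clock=99
Op 23: insert a.com -> 10.0.0.1 (expiry=99+15=114). clock=99
Op 24: tick 1 -> clock=100.
Op 25: tick 6 -> clock=106.
lookup d.com: not in cache (expired or never inserted)

Answer: NXDOMAIN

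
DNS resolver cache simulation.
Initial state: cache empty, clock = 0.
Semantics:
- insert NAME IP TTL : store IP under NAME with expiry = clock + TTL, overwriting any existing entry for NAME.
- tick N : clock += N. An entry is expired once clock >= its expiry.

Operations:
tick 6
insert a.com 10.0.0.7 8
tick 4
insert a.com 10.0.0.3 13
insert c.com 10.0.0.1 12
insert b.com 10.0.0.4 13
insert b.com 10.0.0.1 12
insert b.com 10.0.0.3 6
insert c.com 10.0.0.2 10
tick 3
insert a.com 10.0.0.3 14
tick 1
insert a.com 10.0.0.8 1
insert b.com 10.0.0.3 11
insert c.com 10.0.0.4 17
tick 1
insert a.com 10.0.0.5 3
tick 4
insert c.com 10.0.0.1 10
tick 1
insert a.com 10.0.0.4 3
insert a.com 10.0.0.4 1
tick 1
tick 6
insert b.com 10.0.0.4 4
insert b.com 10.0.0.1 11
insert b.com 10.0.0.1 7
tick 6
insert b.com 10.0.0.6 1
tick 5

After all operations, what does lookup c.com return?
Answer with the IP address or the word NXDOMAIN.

Answer: NXDOMAIN

Derivation:
Op 1: tick 6 -> clock=6.
Op 2: insert a.com -> 10.0.0.7 (expiry=6+8=14). clock=6
Op 3: tick 4 -> clock=10.
Op 4: insert a.com -> 10.0.0.3 (expiry=10+13=23). clock=10
Op 5: insert c.com -> 10.0.0.1 (expiry=10+12=22). clock=10
Op 6: insert b.com -> 10.0.0.4 (expiry=10+13=23). clock=10
Op 7: insert b.com -> 10.0.0.1 (expiry=10+12=22). clock=10
Op 8: insert b.com -> 10.0.0.3 (expiry=10+6=16). clock=10
Op 9: insert c.com -> 10.0.0.2 (expiry=10+10=20). clock=10
Op 10: tick 3 -> clock=13.
Op 11: insert a.com -> 10.0.0.3 (expiry=13+14=27). clock=13
Op 12: tick 1 -> clock=14.
Op 13: insert a.com -> 10.0.0.8 (expiry=14+1=15). clock=14
Op 14: insert b.com -> 10.0.0.3 (expiry=14+11=25). clock=14
Op 15: insert c.com -> 10.0.0.4 (expiry=14+17=31). clock=14
Op 16: tick 1 -> clock=15. purged={a.com}
Op 17: insert a.com -> 10.0.0.5 (expiry=15+3=18). clock=15
Op 18: tick 4 -> clock=19. purged={a.com}
Op 19: insert c.com -> 10.0.0.1 (expiry=19+10=29). clock=19
Op 20: tick 1 -> clock=20.
Op 21: insert a.com -> 10.0.0.4 (expiry=20+3=23). clock=20
Op 22: insert a.com -> 10.0.0.4 (expiry=20+1=21). clock=20
Op 23: tick 1 -> clock=21. purged={a.com}
Op 24: tick 6 -> clock=27. purged={b.com}
Op 25: insert b.com -> 10.0.0.4 (expiry=27+4=31). clock=27
Op 26: insert b.com -> 10.0.0.1 (expiry=27+11=38). clock=27
Op 27: insert b.com -> 10.0.0.1 (expiry=27+7=34). clock=27
Op 28: tick 6 -> clock=33. purged={c.com}
Op 29: insert b.com -> 10.0.0.6 (expiry=33+1=34). clock=33
Op 30: tick 5 -> clock=38. purged={b.com}
lookup c.com: not in cache (expired or never inserted)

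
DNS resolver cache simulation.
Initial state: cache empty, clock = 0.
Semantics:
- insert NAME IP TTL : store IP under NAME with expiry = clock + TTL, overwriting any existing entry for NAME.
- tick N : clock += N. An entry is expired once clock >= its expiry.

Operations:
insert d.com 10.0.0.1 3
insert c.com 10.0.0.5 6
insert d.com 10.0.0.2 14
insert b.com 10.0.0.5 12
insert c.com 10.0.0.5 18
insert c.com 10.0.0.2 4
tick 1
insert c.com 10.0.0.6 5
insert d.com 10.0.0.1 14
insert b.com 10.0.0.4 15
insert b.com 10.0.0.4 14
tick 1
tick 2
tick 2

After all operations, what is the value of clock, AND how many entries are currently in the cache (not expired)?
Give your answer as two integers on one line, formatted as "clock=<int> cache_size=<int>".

Op 1: insert d.com -> 10.0.0.1 (expiry=0+3=3). clock=0
Op 2: insert c.com -> 10.0.0.5 (expiry=0+6=6). clock=0
Op 3: insert d.com -> 10.0.0.2 (expiry=0+14=14). clock=0
Op 4: insert b.com -> 10.0.0.5 (expiry=0+12=12). clock=0
Op 5: insert c.com -> 10.0.0.5 (expiry=0+18=18). clock=0
Op 6: insert c.com -> 10.0.0.2 (expiry=0+4=4). clock=0
Op 7: tick 1 -> clock=1.
Op 8: insert c.com -> 10.0.0.6 (expiry=1+5=6). clock=1
Op 9: insert d.com -> 10.0.0.1 (expiry=1+14=15). clock=1
Op 10: insert b.com -> 10.0.0.4 (expiry=1+15=16). clock=1
Op 11: insert b.com -> 10.0.0.4 (expiry=1+14=15). clock=1
Op 12: tick 1 -> clock=2.
Op 13: tick 2 -> clock=4.
Op 14: tick 2 -> clock=6. purged={c.com}
Final clock = 6
Final cache (unexpired): {b.com,d.com} -> size=2

Answer: clock=6 cache_size=2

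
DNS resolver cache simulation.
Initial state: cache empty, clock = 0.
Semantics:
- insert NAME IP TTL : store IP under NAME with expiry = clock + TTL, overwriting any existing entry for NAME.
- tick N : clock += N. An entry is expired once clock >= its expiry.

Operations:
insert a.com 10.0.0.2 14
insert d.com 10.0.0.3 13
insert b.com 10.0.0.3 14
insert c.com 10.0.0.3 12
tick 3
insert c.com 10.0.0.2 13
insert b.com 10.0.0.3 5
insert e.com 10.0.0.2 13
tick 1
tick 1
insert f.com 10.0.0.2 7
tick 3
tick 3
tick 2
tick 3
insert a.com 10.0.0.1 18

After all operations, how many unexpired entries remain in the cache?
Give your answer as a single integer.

Answer: 1

Derivation:
Op 1: insert a.com -> 10.0.0.2 (expiry=0+14=14). clock=0
Op 2: insert d.com -> 10.0.0.3 (expiry=0+13=13). clock=0
Op 3: insert b.com -> 10.0.0.3 (expiry=0+14=14). clock=0
Op 4: insert c.com -> 10.0.0.3 (expiry=0+12=12). clock=0
Op 5: tick 3 -> clock=3.
Op 6: insert c.com -> 10.0.0.2 (expiry=3+13=16). clock=3
Op 7: insert b.com -> 10.0.0.3 (expiry=3+5=8). clock=3
Op 8: insert e.com -> 10.0.0.2 (expiry=3+13=16). clock=3
Op 9: tick 1 -> clock=4.
Op 10: tick 1 -> clock=5.
Op 11: insert f.com -> 10.0.0.2 (expiry=5+7=12). clock=5
Op 12: tick 3 -> clock=8. purged={b.com}
Op 13: tick 3 -> clock=11.
Op 14: tick 2 -> clock=13. purged={d.com,f.com}
Op 15: tick 3 -> clock=16. purged={a.com,c.com,e.com}
Op 16: insert a.com -> 10.0.0.1 (expiry=16+18=34). clock=16
Final cache (unexpired): {a.com} -> size=1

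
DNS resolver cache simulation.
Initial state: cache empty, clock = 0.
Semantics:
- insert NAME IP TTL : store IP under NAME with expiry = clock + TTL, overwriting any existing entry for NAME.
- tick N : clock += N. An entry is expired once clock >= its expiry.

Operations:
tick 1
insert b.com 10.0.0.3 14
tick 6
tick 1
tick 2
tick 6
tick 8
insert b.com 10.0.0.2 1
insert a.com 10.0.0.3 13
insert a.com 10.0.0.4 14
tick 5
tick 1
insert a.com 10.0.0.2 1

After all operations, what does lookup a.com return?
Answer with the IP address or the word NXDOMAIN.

Op 1: tick 1 -> clock=1.
Op 2: insert b.com -> 10.0.0.3 (expiry=1+14=15). clock=1
Op 3: tick 6 -> clock=7.
Op 4: tick 1 -> clock=8.
Op 5: tick 2 -> clock=10.
Op 6: tick 6 -> clock=16. purged={b.com}
Op 7: tick 8 -> clock=24.
Op 8: insert b.com -> 10.0.0.2 (expiry=24+1=25). clock=24
Op 9: insert a.com -> 10.0.0.3 (expiry=24+13=37). clock=24
Op 10: insert a.com -> 10.0.0.4 (expiry=24+14=38). clock=24
Op 11: tick 5 -> clock=29. purged={b.com}
Op 12: tick 1 -> clock=30.
Op 13: insert a.com -> 10.0.0.2 (expiry=30+1=31). clock=30
lookup a.com: present, ip=10.0.0.2 expiry=31 > clock=30

Answer: 10.0.0.2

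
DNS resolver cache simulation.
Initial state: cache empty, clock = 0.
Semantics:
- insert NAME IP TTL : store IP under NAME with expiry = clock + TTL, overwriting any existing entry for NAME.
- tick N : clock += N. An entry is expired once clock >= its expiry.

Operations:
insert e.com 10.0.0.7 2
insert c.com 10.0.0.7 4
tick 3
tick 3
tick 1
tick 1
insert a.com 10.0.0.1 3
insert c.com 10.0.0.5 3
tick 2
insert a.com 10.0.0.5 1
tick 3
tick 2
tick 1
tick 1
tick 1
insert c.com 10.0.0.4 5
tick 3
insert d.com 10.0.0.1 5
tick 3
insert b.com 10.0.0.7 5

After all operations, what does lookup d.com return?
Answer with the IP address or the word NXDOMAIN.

Op 1: insert e.com -> 10.0.0.7 (expiry=0+2=2). clock=0
Op 2: insert c.com -> 10.0.0.7 (expiry=0+4=4). clock=0
Op 3: tick 3 -> clock=3. purged={e.com}
Op 4: tick 3 -> clock=6. purged={c.com}
Op 5: tick 1 -> clock=7.
Op 6: tick 1 -> clock=8.
Op 7: insert a.com -> 10.0.0.1 (expiry=8+3=11). clock=8
Op 8: insert c.com -> 10.0.0.5 (expiry=8+3=11). clock=8
Op 9: tick 2 -> clock=10.
Op 10: insert a.com -> 10.0.0.5 (expiry=10+1=11). clock=10
Op 11: tick 3 -> clock=13. purged={a.com,c.com}
Op 12: tick 2 -> clock=15.
Op 13: tick 1 -> clock=16.
Op 14: tick 1 -> clock=17.
Op 15: tick 1 -> clock=18.
Op 16: insert c.com -> 10.0.0.4 (expiry=18+5=23). clock=18
Op 17: tick 3 -> clock=21.
Op 18: insert d.com -> 10.0.0.1 (expiry=21+5=26). clock=21
Op 19: tick 3 -> clock=24. purged={c.com}
Op 20: insert b.com -> 10.0.0.7 (expiry=24+5=29). clock=24
lookup d.com: present, ip=10.0.0.1 expiry=26 > clock=24

Answer: 10.0.0.1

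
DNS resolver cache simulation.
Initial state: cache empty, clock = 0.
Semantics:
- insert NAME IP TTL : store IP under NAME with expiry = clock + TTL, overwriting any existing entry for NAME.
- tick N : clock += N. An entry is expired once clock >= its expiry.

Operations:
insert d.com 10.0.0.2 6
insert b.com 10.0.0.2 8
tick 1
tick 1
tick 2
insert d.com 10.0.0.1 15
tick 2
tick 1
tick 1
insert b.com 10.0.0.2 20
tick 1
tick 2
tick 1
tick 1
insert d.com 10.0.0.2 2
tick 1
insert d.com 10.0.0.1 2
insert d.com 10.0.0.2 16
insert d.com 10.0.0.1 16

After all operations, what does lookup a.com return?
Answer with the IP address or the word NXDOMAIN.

Answer: NXDOMAIN

Derivation:
Op 1: insert d.com -> 10.0.0.2 (expiry=0+6=6). clock=0
Op 2: insert b.com -> 10.0.0.2 (expiry=0+8=8). clock=0
Op 3: tick 1 -> clock=1.
Op 4: tick 1 -> clock=2.
Op 5: tick 2 -> clock=4.
Op 6: insert d.com -> 10.0.0.1 (expiry=4+15=19). clock=4
Op 7: tick 2 -> clock=6.
Op 8: tick 1 -> clock=7.
Op 9: tick 1 -> clock=8. purged={b.com}
Op 10: insert b.com -> 10.0.0.2 (expiry=8+20=28). clock=8
Op 11: tick 1 -> clock=9.
Op 12: tick 2 -> clock=11.
Op 13: tick 1 -> clock=12.
Op 14: tick 1 -> clock=13.
Op 15: insert d.com -> 10.0.0.2 (expiry=13+2=15). clock=13
Op 16: tick 1 -> clock=14.
Op 17: insert d.com -> 10.0.0.1 (expiry=14+2=16). clock=14
Op 18: insert d.com -> 10.0.0.2 (expiry=14+16=30). clock=14
Op 19: insert d.com -> 10.0.0.1 (expiry=14+16=30). clock=14
lookup a.com: not in cache (expired or never inserted)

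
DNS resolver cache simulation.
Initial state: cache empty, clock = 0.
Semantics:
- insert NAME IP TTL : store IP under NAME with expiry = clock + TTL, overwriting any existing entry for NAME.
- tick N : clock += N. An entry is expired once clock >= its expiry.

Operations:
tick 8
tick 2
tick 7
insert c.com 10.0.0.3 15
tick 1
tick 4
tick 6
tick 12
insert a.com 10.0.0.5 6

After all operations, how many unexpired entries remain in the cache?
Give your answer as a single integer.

Op 1: tick 8 -> clock=8.
Op 2: tick 2 -> clock=10.
Op 3: tick 7 -> clock=17.
Op 4: insert c.com -> 10.0.0.3 (expiry=17+15=32). clock=17
Op 5: tick 1 -> clock=18.
Op 6: tick 4 -> clock=22.
Op 7: tick 6 -> clock=28.
Op 8: tick 12 -> clock=40. purged={c.com}
Op 9: insert a.com -> 10.0.0.5 (expiry=40+6=46). clock=40
Final cache (unexpired): {a.com} -> size=1

Answer: 1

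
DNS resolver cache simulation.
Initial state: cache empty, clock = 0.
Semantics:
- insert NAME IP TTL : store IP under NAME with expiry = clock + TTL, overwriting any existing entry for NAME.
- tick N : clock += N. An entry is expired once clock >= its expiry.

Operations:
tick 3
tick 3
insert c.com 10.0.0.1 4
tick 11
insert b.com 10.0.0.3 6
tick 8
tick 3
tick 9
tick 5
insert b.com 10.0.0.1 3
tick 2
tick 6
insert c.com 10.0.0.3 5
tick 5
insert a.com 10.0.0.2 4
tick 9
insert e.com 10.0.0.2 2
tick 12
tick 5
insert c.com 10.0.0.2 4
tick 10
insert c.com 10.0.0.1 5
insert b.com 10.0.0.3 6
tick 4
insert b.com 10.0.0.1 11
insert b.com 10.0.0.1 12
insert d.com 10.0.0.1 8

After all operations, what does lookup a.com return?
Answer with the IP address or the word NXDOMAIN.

Op 1: tick 3 -> clock=3.
Op 2: tick 3 -> clock=6.
Op 3: insert c.com -> 10.0.0.1 (expiry=6+4=10). clock=6
Op 4: tick 11 -> clock=17. purged={c.com}
Op 5: insert b.com -> 10.0.0.3 (expiry=17+6=23). clock=17
Op 6: tick 8 -> clock=25. purged={b.com}
Op 7: tick 3 -> clock=28.
Op 8: tick 9 -> clock=37.
Op 9: tick 5 -> clock=42.
Op 10: insert b.com -> 10.0.0.1 (expiry=42+3=45). clock=42
Op 11: tick 2 -> clock=44.
Op 12: tick 6 -> clock=50. purged={b.com}
Op 13: insert c.com -> 10.0.0.3 (expiry=50+5=55). clock=50
Op 14: tick 5 -> clock=55. purged={c.com}
Op 15: insert a.com -> 10.0.0.2 (expiry=55+4=59). clock=55
Op 16: tick 9 -> clock=64. purged={a.com}
Op 17: insert e.com -> 10.0.0.2 (expiry=64+2=66). clock=64
Op 18: tick 12 -> clock=76. purged={e.com}
Op 19: tick 5 -> clock=81.
Op 20: insert c.com -> 10.0.0.2 (expiry=81+4=85). clock=81
Op 21: tick 10 -> clock=91. purged={c.com}
Op 22: insert c.com -> 10.0.0.1 (expiry=91+5=96). clock=91
Op 23: insert b.com -> 10.0.0.3 (expiry=91+6=97). clock=91
Op 24: tick 4 -> clock=95.
Op 25: insert b.com -> 10.0.0.1 (expiry=95+11=106). clock=95
Op 26: insert b.com -> 10.0.0.1 (expiry=95+12=107). clock=95
Op 27: insert d.com -> 10.0.0.1 (expiry=95+8=103). clock=95
lookup a.com: not in cache (expired or never inserted)

Answer: NXDOMAIN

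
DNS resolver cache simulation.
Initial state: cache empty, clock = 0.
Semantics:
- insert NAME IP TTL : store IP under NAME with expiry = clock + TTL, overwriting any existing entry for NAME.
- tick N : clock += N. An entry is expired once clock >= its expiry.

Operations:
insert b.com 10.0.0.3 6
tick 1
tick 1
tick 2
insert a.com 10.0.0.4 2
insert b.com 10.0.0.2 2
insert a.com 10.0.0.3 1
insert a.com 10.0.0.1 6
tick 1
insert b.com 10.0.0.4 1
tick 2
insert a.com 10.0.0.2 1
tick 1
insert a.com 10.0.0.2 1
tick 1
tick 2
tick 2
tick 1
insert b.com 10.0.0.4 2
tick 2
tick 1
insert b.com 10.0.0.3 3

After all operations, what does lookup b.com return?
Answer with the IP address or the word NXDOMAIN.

Op 1: insert b.com -> 10.0.0.3 (expiry=0+6=6). clock=0
Op 2: tick 1 -> clock=1.
Op 3: tick 1 -> clock=2.
Op 4: tick 2 -> clock=4.
Op 5: insert a.com -> 10.0.0.4 (expiry=4+2=6). clock=4
Op 6: insert b.com -> 10.0.0.2 (expiry=4+2=6). clock=4
Op 7: insert a.com -> 10.0.0.3 (expiry=4+1=5). clock=4
Op 8: insert a.com -> 10.0.0.1 (expiry=4+6=10). clock=4
Op 9: tick 1 -> clock=5.
Op 10: insert b.com -> 10.0.0.4 (expiry=5+1=6). clock=5
Op 11: tick 2 -> clock=7. purged={b.com}
Op 12: insert a.com -> 10.0.0.2 (expiry=7+1=8). clock=7
Op 13: tick 1 -> clock=8. purged={a.com}
Op 14: insert a.com -> 10.0.0.2 (expiry=8+1=9). clock=8
Op 15: tick 1 -> clock=9. purged={a.com}
Op 16: tick 2 -> clock=11.
Op 17: tick 2 -> clock=13.
Op 18: tick 1 -> clock=14.
Op 19: insert b.com -> 10.0.0.4 (expiry=14+2=16). clock=14
Op 20: tick 2 -> clock=16. purged={b.com}
Op 21: tick 1 -> clock=17.
Op 22: insert b.com -> 10.0.0.3 (expiry=17+3=20). clock=17
lookup b.com: present, ip=10.0.0.3 expiry=20 > clock=17

Answer: 10.0.0.3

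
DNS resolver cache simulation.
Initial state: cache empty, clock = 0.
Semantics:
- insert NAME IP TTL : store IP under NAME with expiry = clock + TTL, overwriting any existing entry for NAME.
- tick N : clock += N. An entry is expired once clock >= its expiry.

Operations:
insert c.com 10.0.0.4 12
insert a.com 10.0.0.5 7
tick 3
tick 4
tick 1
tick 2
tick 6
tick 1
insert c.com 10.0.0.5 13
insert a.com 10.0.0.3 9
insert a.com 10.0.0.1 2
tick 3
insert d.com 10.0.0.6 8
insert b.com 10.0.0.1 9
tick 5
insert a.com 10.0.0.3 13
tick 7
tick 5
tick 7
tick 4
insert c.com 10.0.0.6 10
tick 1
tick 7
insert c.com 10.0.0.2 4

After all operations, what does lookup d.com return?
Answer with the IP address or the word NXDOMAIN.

Op 1: insert c.com -> 10.0.0.4 (expiry=0+12=12). clock=0
Op 2: insert a.com -> 10.0.0.5 (expiry=0+7=7). clock=0
Op 3: tick 3 -> clock=3.
Op 4: tick 4 -> clock=7. purged={a.com}
Op 5: tick 1 -> clock=8.
Op 6: tick 2 -> clock=10.
Op 7: tick 6 -> clock=16. purged={c.com}
Op 8: tick 1 -> clock=17.
Op 9: insert c.com -> 10.0.0.5 (expiry=17+13=30). clock=17
Op 10: insert a.com -> 10.0.0.3 (expiry=17+9=26). clock=17
Op 11: insert a.com -> 10.0.0.1 (expiry=17+2=19). clock=17
Op 12: tick 3 -> clock=20. purged={a.com}
Op 13: insert d.com -> 10.0.0.6 (expiry=20+8=28). clock=20
Op 14: insert b.com -> 10.0.0.1 (expiry=20+9=29). clock=20
Op 15: tick 5 -> clock=25.
Op 16: insert a.com -> 10.0.0.3 (expiry=25+13=38). clock=25
Op 17: tick 7 -> clock=32. purged={b.com,c.com,d.com}
Op 18: tick 5 -> clock=37.
Op 19: tick 7 -> clock=44. purged={a.com}
Op 20: tick 4 -> clock=48.
Op 21: insert c.com -> 10.0.0.6 (expiry=48+10=58). clock=48
Op 22: tick 1 -> clock=49.
Op 23: tick 7 -> clock=56.
Op 24: insert c.com -> 10.0.0.2 (expiry=56+4=60). clock=56
lookup d.com: not in cache (expired or never inserted)

Answer: NXDOMAIN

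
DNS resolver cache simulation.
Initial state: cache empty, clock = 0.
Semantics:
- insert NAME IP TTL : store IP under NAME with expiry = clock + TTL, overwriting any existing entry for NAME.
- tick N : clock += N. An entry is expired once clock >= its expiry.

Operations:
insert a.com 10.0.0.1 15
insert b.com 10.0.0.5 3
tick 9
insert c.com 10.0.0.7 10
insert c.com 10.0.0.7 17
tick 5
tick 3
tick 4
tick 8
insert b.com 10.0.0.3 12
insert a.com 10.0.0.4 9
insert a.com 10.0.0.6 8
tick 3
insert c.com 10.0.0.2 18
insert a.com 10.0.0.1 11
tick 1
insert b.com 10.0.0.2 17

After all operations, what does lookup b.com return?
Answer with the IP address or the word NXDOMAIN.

Op 1: insert a.com -> 10.0.0.1 (expiry=0+15=15). clock=0
Op 2: insert b.com -> 10.0.0.5 (expiry=0+3=3). clock=0
Op 3: tick 9 -> clock=9. purged={b.com}
Op 4: insert c.com -> 10.0.0.7 (expiry=9+10=19). clock=9
Op 5: insert c.com -> 10.0.0.7 (expiry=9+17=26). clock=9
Op 6: tick 5 -> clock=14.
Op 7: tick 3 -> clock=17. purged={a.com}
Op 8: tick 4 -> clock=21.
Op 9: tick 8 -> clock=29. purged={c.com}
Op 10: insert b.com -> 10.0.0.3 (expiry=29+12=41). clock=29
Op 11: insert a.com -> 10.0.0.4 (expiry=29+9=38). clock=29
Op 12: insert a.com -> 10.0.0.6 (expiry=29+8=37). clock=29
Op 13: tick 3 -> clock=32.
Op 14: insert c.com -> 10.0.0.2 (expiry=32+18=50). clock=32
Op 15: insert a.com -> 10.0.0.1 (expiry=32+11=43). clock=32
Op 16: tick 1 -> clock=33.
Op 17: insert b.com -> 10.0.0.2 (expiry=33+17=50). clock=33
lookup b.com: present, ip=10.0.0.2 expiry=50 > clock=33

Answer: 10.0.0.2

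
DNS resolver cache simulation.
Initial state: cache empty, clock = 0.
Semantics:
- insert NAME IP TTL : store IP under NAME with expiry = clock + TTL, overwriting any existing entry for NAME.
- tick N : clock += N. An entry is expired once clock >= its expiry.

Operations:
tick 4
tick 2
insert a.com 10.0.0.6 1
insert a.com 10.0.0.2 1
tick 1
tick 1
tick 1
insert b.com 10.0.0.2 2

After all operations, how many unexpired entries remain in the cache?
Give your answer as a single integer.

Answer: 1

Derivation:
Op 1: tick 4 -> clock=4.
Op 2: tick 2 -> clock=6.
Op 3: insert a.com -> 10.0.0.6 (expiry=6+1=7). clock=6
Op 4: insert a.com -> 10.0.0.2 (expiry=6+1=7). clock=6
Op 5: tick 1 -> clock=7. purged={a.com}
Op 6: tick 1 -> clock=8.
Op 7: tick 1 -> clock=9.
Op 8: insert b.com -> 10.0.0.2 (expiry=9+2=11). clock=9
Final cache (unexpired): {b.com} -> size=1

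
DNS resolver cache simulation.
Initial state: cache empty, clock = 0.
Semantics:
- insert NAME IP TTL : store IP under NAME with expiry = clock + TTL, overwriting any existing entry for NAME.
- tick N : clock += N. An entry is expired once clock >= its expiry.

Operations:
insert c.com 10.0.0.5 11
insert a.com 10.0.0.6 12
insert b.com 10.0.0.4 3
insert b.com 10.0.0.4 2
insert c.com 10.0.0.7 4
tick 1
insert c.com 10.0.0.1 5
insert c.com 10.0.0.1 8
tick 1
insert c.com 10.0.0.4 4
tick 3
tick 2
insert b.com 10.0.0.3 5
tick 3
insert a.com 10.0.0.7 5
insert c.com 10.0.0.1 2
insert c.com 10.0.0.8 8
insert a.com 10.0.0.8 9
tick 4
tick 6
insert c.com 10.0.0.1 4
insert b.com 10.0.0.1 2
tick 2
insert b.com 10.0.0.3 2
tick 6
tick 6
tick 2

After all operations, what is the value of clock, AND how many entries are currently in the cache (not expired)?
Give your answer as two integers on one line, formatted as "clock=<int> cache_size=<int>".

Op 1: insert c.com -> 10.0.0.5 (expiry=0+11=11). clock=0
Op 2: insert a.com -> 10.0.0.6 (expiry=0+12=12). clock=0
Op 3: insert b.com -> 10.0.0.4 (expiry=0+3=3). clock=0
Op 4: insert b.com -> 10.0.0.4 (expiry=0+2=2). clock=0
Op 5: insert c.com -> 10.0.0.7 (expiry=0+4=4). clock=0
Op 6: tick 1 -> clock=1.
Op 7: insert c.com -> 10.0.0.1 (expiry=1+5=6). clock=1
Op 8: insert c.com -> 10.0.0.1 (expiry=1+8=9). clock=1
Op 9: tick 1 -> clock=2. purged={b.com}
Op 10: insert c.com -> 10.0.0.4 (expiry=2+4=6). clock=2
Op 11: tick 3 -> clock=5.
Op 12: tick 2 -> clock=7. purged={c.com}
Op 13: insert b.com -> 10.0.0.3 (expiry=7+5=12). clock=7
Op 14: tick 3 -> clock=10.
Op 15: insert a.com -> 10.0.0.7 (expiry=10+5=15). clock=10
Op 16: insert c.com -> 10.0.0.1 (expiry=10+2=12). clock=10
Op 17: insert c.com -> 10.0.0.8 (expiry=10+8=18). clock=10
Op 18: insert a.com -> 10.0.0.8 (expiry=10+9=19). clock=10
Op 19: tick 4 -> clock=14. purged={b.com}
Op 20: tick 6 -> clock=20. purged={a.com,c.com}
Op 21: insert c.com -> 10.0.0.1 (expiry=20+4=24). clock=20
Op 22: insert b.com -> 10.0.0.1 (expiry=20+2=22). clock=20
Op 23: tick 2 -> clock=22. purged={b.com}
Op 24: insert b.com -> 10.0.0.3 (expiry=22+2=24). clock=22
Op 25: tick 6 -> clock=28. purged={b.com,c.com}
Op 26: tick 6 -> clock=34.
Op 27: tick 2 -> clock=36.
Final clock = 36
Final cache (unexpired): {} -> size=0

Answer: clock=36 cache_size=0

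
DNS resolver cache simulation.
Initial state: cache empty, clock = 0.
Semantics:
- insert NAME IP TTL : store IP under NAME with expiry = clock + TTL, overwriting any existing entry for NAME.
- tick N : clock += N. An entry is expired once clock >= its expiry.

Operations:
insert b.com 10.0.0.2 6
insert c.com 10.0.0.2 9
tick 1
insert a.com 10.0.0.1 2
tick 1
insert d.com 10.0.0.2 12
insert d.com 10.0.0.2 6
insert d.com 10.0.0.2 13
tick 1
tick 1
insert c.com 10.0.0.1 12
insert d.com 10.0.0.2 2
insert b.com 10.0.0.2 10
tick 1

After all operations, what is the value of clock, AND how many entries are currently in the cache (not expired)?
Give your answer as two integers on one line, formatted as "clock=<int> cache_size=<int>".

Answer: clock=5 cache_size=3

Derivation:
Op 1: insert b.com -> 10.0.0.2 (expiry=0+6=6). clock=0
Op 2: insert c.com -> 10.0.0.2 (expiry=0+9=9). clock=0
Op 3: tick 1 -> clock=1.
Op 4: insert a.com -> 10.0.0.1 (expiry=1+2=3). clock=1
Op 5: tick 1 -> clock=2.
Op 6: insert d.com -> 10.0.0.2 (expiry=2+12=14). clock=2
Op 7: insert d.com -> 10.0.0.2 (expiry=2+6=8). clock=2
Op 8: insert d.com -> 10.0.0.2 (expiry=2+13=15). clock=2
Op 9: tick 1 -> clock=3. purged={a.com}
Op 10: tick 1 -> clock=4.
Op 11: insert c.com -> 10.0.0.1 (expiry=4+12=16). clock=4
Op 12: insert d.com -> 10.0.0.2 (expiry=4+2=6). clock=4
Op 13: insert b.com -> 10.0.0.2 (expiry=4+10=14). clock=4
Op 14: tick 1 -> clock=5.
Final clock = 5
Final cache (unexpired): {b.com,c.com,d.com} -> size=3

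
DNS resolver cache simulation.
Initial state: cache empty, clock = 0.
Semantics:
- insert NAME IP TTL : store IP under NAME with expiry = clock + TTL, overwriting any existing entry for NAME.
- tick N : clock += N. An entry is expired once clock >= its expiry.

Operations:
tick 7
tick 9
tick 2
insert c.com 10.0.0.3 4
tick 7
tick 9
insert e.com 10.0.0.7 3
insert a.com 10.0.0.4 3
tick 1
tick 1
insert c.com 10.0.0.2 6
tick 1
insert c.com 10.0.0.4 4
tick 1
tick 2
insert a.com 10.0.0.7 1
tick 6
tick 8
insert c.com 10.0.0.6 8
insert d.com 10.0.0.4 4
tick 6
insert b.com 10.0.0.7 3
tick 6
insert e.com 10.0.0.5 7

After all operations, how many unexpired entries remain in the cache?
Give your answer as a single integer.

Op 1: tick 7 -> clock=7.
Op 2: tick 9 -> clock=16.
Op 3: tick 2 -> clock=18.
Op 4: insert c.com -> 10.0.0.3 (expiry=18+4=22). clock=18
Op 5: tick 7 -> clock=25. purged={c.com}
Op 6: tick 9 -> clock=34.
Op 7: insert e.com -> 10.0.0.7 (expiry=34+3=37). clock=34
Op 8: insert a.com -> 10.0.0.4 (expiry=34+3=37). clock=34
Op 9: tick 1 -> clock=35.
Op 10: tick 1 -> clock=36.
Op 11: insert c.com -> 10.0.0.2 (expiry=36+6=42). clock=36
Op 12: tick 1 -> clock=37. purged={a.com,e.com}
Op 13: insert c.com -> 10.0.0.4 (expiry=37+4=41). clock=37
Op 14: tick 1 -> clock=38.
Op 15: tick 2 -> clock=40.
Op 16: insert a.com -> 10.0.0.7 (expiry=40+1=41). clock=40
Op 17: tick 6 -> clock=46. purged={a.com,c.com}
Op 18: tick 8 -> clock=54.
Op 19: insert c.com -> 10.0.0.6 (expiry=54+8=62). clock=54
Op 20: insert d.com -> 10.0.0.4 (expiry=54+4=58). clock=54
Op 21: tick 6 -> clock=60. purged={d.com}
Op 22: insert b.com -> 10.0.0.7 (expiry=60+3=63). clock=60
Op 23: tick 6 -> clock=66. purged={b.com,c.com}
Op 24: insert e.com -> 10.0.0.5 (expiry=66+7=73). clock=66
Final cache (unexpired): {e.com} -> size=1

Answer: 1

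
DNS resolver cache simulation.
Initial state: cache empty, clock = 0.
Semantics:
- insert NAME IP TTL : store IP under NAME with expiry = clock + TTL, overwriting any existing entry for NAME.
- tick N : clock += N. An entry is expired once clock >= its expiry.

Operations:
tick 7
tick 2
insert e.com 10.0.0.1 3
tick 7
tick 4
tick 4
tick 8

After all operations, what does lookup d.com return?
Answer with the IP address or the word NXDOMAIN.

Op 1: tick 7 -> clock=7.
Op 2: tick 2 -> clock=9.
Op 3: insert e.com -> 10.0.0.1 (expiry=9+3=12). clock=9
Op 4: tick 7 -> clock=16. purged={e.com}
Op 5: tick 4 -> clock=20.
Op 6: tick 4 -> clock=24.
Op 7: tick 8 -> clock=32.
lookup d.com: not in cache (expired or never inserted)

Answer: NXDOMAIN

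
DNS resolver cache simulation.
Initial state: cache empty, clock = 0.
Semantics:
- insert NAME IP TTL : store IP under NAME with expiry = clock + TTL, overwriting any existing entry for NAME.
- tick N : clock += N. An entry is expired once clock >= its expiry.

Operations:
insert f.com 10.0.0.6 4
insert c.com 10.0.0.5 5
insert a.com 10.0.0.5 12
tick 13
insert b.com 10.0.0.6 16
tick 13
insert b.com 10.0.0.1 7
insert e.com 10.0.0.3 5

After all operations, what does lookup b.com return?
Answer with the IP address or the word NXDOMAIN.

Op 1: insert f.com -> 10.0.0.6 (expiry=0+4=4). clock=0
Op 2: insert c.com -> 10.0.0.5 (expiry=0+5=5). clock=0
Op 3: insert a.com -> 10.0.0.5 (expiry=0+12=12). clock=0
Op 4: tick 13 -> clock=13. purged={a.com,c.com,f.com}
Op 5: insert b.com -> 10.0.0.6 (expiry=13+16=29). clock=13
Op 6: tick 13 -> clock=26.
Op 7: insert b.com -> 10.0.0.1 (expiry=26+7=33). clock=26
Op 8: insert e.com -> 10.0.0.3 (expiry=26+5=31). clock=26
lookup b.com: present, ip=10.0.0.1 expiry=33 > clock=26

Answer: 10.0.0.1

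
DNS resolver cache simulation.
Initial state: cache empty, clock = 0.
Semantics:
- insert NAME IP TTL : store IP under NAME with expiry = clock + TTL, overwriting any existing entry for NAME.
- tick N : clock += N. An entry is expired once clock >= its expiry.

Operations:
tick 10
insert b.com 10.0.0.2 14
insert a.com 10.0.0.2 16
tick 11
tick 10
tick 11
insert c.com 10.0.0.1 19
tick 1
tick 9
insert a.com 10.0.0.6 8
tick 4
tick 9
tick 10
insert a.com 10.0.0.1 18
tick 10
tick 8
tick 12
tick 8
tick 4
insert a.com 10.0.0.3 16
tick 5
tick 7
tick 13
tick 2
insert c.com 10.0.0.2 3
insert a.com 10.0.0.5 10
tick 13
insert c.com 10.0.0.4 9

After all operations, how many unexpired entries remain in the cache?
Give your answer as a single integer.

Answer: 1

Derivation:
Op 1: tick 10 -> clock=10.
Op 2: insert b.com -> 10.0.0.2 (expiry=10+14=24). clock=10
Op 3: insert a.com -> 10.0.0.2 (expiry=10+16=26). clock=10
Op 4: tick 11 -> clock=21.
Op 5: tick 10 -> clock=31. purged={a.com,b.com}
Op 6: tick 11 -> clock=42.
Op 7: insert c.com -> 10.0.0.1 (expiry=42+19=61). clock=42
Op 8: tick 1 -> clock=43.
Op 9: tick 9 -> clock=52.
Op 10: insert a.com -> 10.0.0.6 (expiry=52+8=60). clock=52
Op 11: tick 4 -> clock=56.
Op 12: tick 9 -> clock=65. purged={a.com,c.com}
Op 13: tick 10 -> clock=75.
Op 14: insert a.com -> 10.0.0.1 (expiry=75+18=93). clock=75
Op 15: tick 10 -> clock=85.
Op 16: tick 8 -> clock=93. purged={a.com}
Op 17: tick 12 -> clock=105.
Op 18: tick 8 -> clock=113.
Op 19: tick 4 -> clock=117.
Op 20: insert a.com -> 10.0.0.3 (expiry=117+16=133). clock=117
Op 21: tick 5 -> clock=122.
Op 22: tick 7 -> clock=129.
Op 23: tick 13 -> clock=142. purged={a.com}
Op 24: tick 2 -> clock=144.
Op 25: insert c.com -> 10.0.0.2 (expiry=144+3=147). clock=144
Op 26: insert a.com -> 10.0.0.5 (expiry=144+10=154). clock=144
Op 27: tick 13 -> clock=157. purged={a.com,c.com}
Op 28: insert c.com -> 10.0.0.4 (expiry=157+9=166). clock=157
Final cache (unexpired): {c.com} -> size=1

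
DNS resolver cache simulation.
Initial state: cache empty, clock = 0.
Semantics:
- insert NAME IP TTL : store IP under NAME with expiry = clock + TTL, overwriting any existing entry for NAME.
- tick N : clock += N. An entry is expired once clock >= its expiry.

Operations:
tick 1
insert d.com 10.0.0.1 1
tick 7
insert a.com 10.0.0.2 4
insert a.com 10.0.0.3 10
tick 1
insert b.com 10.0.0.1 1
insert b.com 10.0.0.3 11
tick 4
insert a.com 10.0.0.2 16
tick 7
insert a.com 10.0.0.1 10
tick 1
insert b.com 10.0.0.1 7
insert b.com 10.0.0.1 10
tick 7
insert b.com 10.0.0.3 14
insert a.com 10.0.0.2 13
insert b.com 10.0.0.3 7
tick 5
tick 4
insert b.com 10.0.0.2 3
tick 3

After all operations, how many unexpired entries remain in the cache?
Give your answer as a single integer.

Op 1: tick 1 -> clock=1.
Op 2: insert d.com -> 10.0.0.1 (expiry=1+1=2). clock=1
Op 3: tick 7 -> clock=8. purged={d.com}
Op 4: insert a.com -> 10.0.0.2 (expiry=8+4=12). clock=8
Op 5: insert a.com -> 10.0.0.3 (expiry=8+10=18). clock=8
Op 6: tick 1 -> clock=9.
Op 7: insert b.com -> 10.0.0.1 (expiry=9+1=10). clock=9
Op 8: insert b.com -> 10.0.0.3 (expiry=9+11=20). clock=9
Op 9: tick 4 -> clock=13.
Op 10: insert a.com -> 10.0.0.2 (expiry=13+16=29). clock=13
Op 11: tick 7 -> clock=20. purged={b.com}
Op 12: insert a.com -> 10.0.0.1 (expiry=20+10=30). clock=20
Op 13: tick 1 -> clock=21.
Op 14: insert b.com -> 10.0.0.1 (expiry=21+7=28). clock=21
Op 15: insert b.com -> 10.0.0.1 (expiry=21+10=31). clock=21
Op 16: tick 7 -> clock=28.
Op 17: insert b.com -> 10.0.0.3 (expiry=28+14=42). clock=28
Op 18: insert a.com -> 10.0.0.2 (expiry=28+13=41). clock=28
Op 19: insert b.com -> 10.0.0.3 (expiry=28+7=35). clock=28
Op 20: tick 5 -> clock=33.
Op 21: tick 4 -> clock=37. purged={b.com}
Op 22: insert b.com -> 10.0.0.2 (expiry=37+3=40). clock=37
Op 23: tick 3 -> clock=40. purged={b.com}
Final cache (unexpired): {a.com} -> size=1

Answer: 1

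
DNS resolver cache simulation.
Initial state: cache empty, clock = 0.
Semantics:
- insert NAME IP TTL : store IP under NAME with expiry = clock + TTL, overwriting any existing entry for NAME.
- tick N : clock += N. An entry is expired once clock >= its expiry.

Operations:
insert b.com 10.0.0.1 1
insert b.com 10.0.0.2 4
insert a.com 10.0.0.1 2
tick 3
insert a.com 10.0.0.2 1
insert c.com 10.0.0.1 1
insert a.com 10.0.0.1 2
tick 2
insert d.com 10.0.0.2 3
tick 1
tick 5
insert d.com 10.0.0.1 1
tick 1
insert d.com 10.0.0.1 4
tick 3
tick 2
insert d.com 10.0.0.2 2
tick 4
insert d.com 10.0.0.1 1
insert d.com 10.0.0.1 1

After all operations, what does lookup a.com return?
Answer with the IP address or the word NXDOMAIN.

Op 1: insert b.com -> 10.0.0.1 (expiry=0+1=1). clock=0
Op 2: insert b.com -> 10.0.0.2 (expiry=0+4=4). clock=0
Op 3: insert a.com -> 10.0.0.1 (expiry=0+2=2). clock=0
Op 4: tick 3 -> clock=3. purged={a.com}
Op 5: insert a.com -> 10.0.0.2 (expiry=3+1=4). clock=3
Op 6: insert c.com -> 10.0.0.1 (expiry=3+1=4). clock=3
Op 7: insert a.com -> 10.0.0.1 (expiry=3+2=5). clock=3
Op 8: tick 2 -> clock=5. purged={a.com,b.com,c.com}
Op 9: insert d.com -> 10.0.0.2 (expiry=5+3=8). clock=5
Op 10: tick 1 -> clock=6.
Op 11: tick 5 -> clock=11. purged={d.com}
Op 12: insert d.com -> 10.0.0.1 (expiry=11+1=12). clock=11
Op 13: tick 1 -> clock=12. purged={d.com}
Op 14: insert d.com -> 10.0.0.1 (expiry=12+4=16). clock=12
Op 15: tick 3 -> clock=15.
Op 16: tick 2 -> clock=17. purged={d.com}
Op 17: insert d.com -> 10.0.0.2 (expiry=17+2=19). clock=17
Op 18: tick 4 -> clock=21. purged={d.com}
Op 19: insert d.com -> 10.0.0.1 (expiry=21+1=22). clock=21
Op 20: insert d.com -> 10.0.0.1 (expiry=21+1=22). clock=21
lookup a.com: not in cache (expired or never inserted)

Answer: NXDOMAIN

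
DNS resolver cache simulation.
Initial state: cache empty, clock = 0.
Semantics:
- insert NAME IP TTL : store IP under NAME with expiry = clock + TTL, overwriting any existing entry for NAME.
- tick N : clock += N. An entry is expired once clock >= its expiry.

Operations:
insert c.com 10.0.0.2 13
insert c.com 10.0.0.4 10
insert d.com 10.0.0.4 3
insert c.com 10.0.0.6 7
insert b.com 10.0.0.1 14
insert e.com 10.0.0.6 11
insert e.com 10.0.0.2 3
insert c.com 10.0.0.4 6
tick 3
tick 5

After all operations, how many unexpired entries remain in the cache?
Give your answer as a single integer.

Op 1: insert c.com -> 10.0.0.2 (expiry=0+13=13). clock=0
Op 2: insert c.com -> 10.0.0.4 (expiry=0+10=10). clock=0
Op 3: insert d.com -> 10.0.0.4 (expiry=0+3=3). clock=0
Op 4: insert c.com -> 10.0.0.6 (expiry=0+7=7). clock=0
Op 5: insert b.com -> 10.0.0.1 (expiry=0+14=14). clock=0
Op 6: insert e.com -> 10.0.0.6 (expiry=0+11=11). clock=0
Op 7: insert e.com -> 10.0.0.2 (expiry=0+3=3). clock=0
Op 8: insert c.com -> 10.0.0.4 (expiry=0+6=6). clock=0
Op 9: tick 3 -> clock=3. purged={d.com,e.com}
Op 10: tick 5 -> clock=8. purged={c.com}
Final cache (unexpired): {b.com} -> size=1

Answer: 1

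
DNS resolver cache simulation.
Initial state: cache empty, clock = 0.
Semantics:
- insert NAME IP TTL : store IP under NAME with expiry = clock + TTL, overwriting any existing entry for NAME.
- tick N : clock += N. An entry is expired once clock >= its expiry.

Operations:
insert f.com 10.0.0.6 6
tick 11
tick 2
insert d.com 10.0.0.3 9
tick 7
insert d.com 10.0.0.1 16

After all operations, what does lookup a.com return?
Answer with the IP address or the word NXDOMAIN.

Answer: NXDOMAIN

Derivation:
Op 1: insert f.com -> 10.0.0.6 (expiry=0+6=6). clock=0
Op 2: tick 11 -> clock=11. purged={f.com}
Op 3: tick 2 -> clock=13.
Op 4: insert d.com -> 10.0.0.3 (expiry=13+9=22). clock=13
Op 5: tick 7 -> clock=20.
Op 6: insert d.com -> 10.0.0.1 (expiry=20+16=36). clock=20
lookup a.com: not in cache (expired or never inserted)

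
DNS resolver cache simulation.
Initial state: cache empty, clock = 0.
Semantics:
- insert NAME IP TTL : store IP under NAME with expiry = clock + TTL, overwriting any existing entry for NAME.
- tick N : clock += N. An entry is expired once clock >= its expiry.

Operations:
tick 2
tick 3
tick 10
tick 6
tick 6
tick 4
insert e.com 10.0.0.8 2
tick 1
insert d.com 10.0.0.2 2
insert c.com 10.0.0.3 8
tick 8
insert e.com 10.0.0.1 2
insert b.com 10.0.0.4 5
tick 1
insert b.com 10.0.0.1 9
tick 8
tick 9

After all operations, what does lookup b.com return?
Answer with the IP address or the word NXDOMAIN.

Answer: NXDOMAIN

Derivation:
Op 1: tick 2 -> clock=2.
Op 2: tick 3 -> clock=5.
Op 3: tick 10 -> clock=15.
Op 4: tick 6 -> clock=21.
Op 5: tick 6 -> clock=27.
Op 6: tick 4 -> clock=31.
Op 7: insert e.com -> 10.0.0.8 (expiry=31+2=33). clock=31
Op 8: tick 1 -> clock=32.
Op 9: insert d.com -> 10.0.0.2 (expiry=32+2=34). clock=32
Op 10: insert c.com -> 10.0.0.3 (expiry=32+8=40). clock=32
Op 11: tick 8 -> clock=40. purged={c.com,d.com,e.com}
Op 12: insert e.com -> 10.0.0.1 (expiry=40+2=42). clock=40
Op 13: insert b.com -> 10.0.0.4 (expiry=40+5=45). clock=40
Op 14: tick 1 -> clock=41.
Op 15: insert b.com -> 10.0.0.1 (expiry=41+9=50). clock=41
Op 16: tick 8 -> clock=49. purged={e.com}
Op 17: tick 9 -> clock=58. purged={b.com}
lookup b.com: not in cache (expired or never inserted)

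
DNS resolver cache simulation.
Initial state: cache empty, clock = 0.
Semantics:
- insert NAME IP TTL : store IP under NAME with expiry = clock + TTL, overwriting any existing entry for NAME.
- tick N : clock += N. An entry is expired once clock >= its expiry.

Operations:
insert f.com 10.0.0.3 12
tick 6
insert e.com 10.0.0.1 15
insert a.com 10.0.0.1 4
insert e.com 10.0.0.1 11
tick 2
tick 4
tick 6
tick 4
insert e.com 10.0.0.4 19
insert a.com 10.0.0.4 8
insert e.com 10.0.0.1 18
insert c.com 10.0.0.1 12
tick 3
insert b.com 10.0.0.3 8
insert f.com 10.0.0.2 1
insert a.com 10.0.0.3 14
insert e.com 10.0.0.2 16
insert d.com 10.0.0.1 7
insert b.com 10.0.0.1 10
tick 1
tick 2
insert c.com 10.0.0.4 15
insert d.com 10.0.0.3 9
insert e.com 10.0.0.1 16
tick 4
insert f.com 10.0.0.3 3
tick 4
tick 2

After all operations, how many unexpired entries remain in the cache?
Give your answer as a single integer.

Answer: 3

Derivation:
Op 1: insert f.com -> 10.0.0.3 (expiry=0+12=12). clock=0
Op 2: tick 6 -> clock=6.
Op 3: insert e.com -> 10.0.0.1 (expiry=6+15=21). clock=6
Op 4: insert a.com -> 10.0.0.1 (expiry=6+4=10). clock=6
Op 5: insert e.com -> 10.0.0.1 (expiry=6+11=17). clock=6
Op 6: tick 2 -> clock=8.
Op 7: tick 4 -> clock=12. purged={a.com,f.com}
Op 8: tick 6 -> clock=18. purged={e.com}
Op 9: tick 4 -> clock=22.
Op 10: insert e.com -> 10.0.0.4 (expiry=22+19=41). clock=22
Op 11: insert a.com -> 10.0.0.4 (expiry=22+8=30). clock=22
Op 12: insert e.com -> 10.0.0.1 (expiry=22+18=40). clock=22
Op 13: insert c.com -> 10.0.0.1 (expiry=22+12=34). clock=22
Op 14: tick 3 -> clock=25.
Op 15: insert b.com -> 10.0.0.3 (expiry=25+8=33). clock=25
Op 16: insert f.com -> 10.0.0.2 (expiry=25+1=26). clock=25
Op 17: insert a.com -> 10.0.0.3 (expiry=25+14=39). clock=25
Op 18: insert e.com -> 10.0.0.2 (expiry=25+16=41). clock=25
Op 19: insert d.com -> 10.0.0.1 (expiry=25+7=32). clock=25
Op 20: insert b.com -> 10.0.0.1 (expiry=25+10=35). clock=25
Op 21: tick 1 -> clock=26. purged={f.com}
Op 22: tick 2 -> clock=28.
Op 23: insert c.com -> 10.0.0.4 (expiry=28+15=43). clock=28
Op 24: insert d.com -> 10.0.0.3 (expiry=28+9=37). clock=28
Op 25: insert e.com -> 10.0.0.1 (expiry=28+16=44). clock=28
Op 26: tick 4 -> clock=32.
Op 27: insert f.com -> 10.0.0.3 (expiry=32+3=35). clock=32
Op 28: tick 4 -> clock=36. purged={b.com,f.com}
Op 29: tick 2 -> clock=38. purged={d.com}
Final cache (unexpired): {a.com,c.com,e.com} -> size=3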